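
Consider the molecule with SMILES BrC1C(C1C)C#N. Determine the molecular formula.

Walk through each heavy atom and fill implicit hydrogens from standard valence (C 4, N 3, O 2, S 2, halogen 1):
  atom 1: Br (halogen, monovalent) → 0 H
  atom 2: C, bond orders sum to 3 (valence 4) → 1 H
  atom 3: C, bond orders sum to 3 (valence 4) → 1 H
  atom 4: C, bond orders sum to 3 (valence 4) → 1 H
  atom 5: C, bond orders sum to 1 (valence 4) → 3 H
  atom 6: C, bond orders sum to 4 (valence 4) → 0 H
  atom 7: N, bond orders sum to 3 (valence 3) → 0 H
Totals → C:5, H:6, Br:1, N:1.

C5H6BrN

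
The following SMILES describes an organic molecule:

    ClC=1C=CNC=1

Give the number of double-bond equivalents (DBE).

Molecular formula: C4H4ClN.
DoU = (2C + 2 + N − H − X) / 2, where X is the halogen count and O/S are ignored.
    = (2·4 + 2 + 1 − 4 − 1) / 2 = 6 / 2 = 3.

3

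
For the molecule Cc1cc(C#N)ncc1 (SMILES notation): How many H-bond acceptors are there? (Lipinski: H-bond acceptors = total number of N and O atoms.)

N atoms: 2; O atoms: 0.
Lipinski HBA = 2 + 0 = 2.

2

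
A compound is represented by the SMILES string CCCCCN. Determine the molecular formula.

Walk through each heavy atom and fill implicit hydrogens from standard valence (C 4, N 3, O 2, S 2, halogen 1):
  atom 1: C, bond orders sum to 1 (valence 4) → 3 H
  atom 2: C, bond orders sum to 2 (valence 4) → 2 H
  atom 3: C, bond orders sum to 2 (valence 4) → 2 H
  atom 4: C, bond orders sum to 2 (valence 4) → 2 H
  atom 5: C, bond orders sum to 2 (valence 4) → 2 H
  atom 6: N, bond orders sum to 1 (valence 3) → 2 H
Totals → C:5, H:13, N:1.
In Hill order: C5H13N.

C5H13N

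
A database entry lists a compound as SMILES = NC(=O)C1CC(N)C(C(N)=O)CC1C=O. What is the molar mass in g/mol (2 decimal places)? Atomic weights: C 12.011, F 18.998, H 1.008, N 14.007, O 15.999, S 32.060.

First, the molecular formula is C9H15N3O3 (counting implicit H from valence).
  C: 9 × 12.011 = 108.099
  H: 15 × 1.008 = 15.120
  N: 3 × 14.007 = 42.021
  O: 3 × 15.999 = 47.997
Sum: 9×12.011 + 15×1.008 + 3×14.007 + 3×15.999 = 213.237 → 213.24 g/mol.

213.24 g/mol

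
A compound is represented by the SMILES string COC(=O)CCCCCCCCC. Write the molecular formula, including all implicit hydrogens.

Walk through each heavy atom and fill implicit hydrogens from standard valence (C 4, N 3, O 2, S 2, halogen 1):
  atom 1: C, bond orders sum to 1 (valence 4) → 3 H
  atom 2: O, bond orders sum to 2 (valence 2) → 0 H
  atom 3: C, bond orders sum to 4 (valence 4) → 0 H
  atom 4: O, bond orders sum to 2 (valence 2) → 0 H
  atom 5: C, bond orders sum to 2 (valence 4) → 2 H
  atom 6: C, bond orders sum to 2 (valence 4) → 2 H
  atom 7: C, bond orders sum to 2 (valence 4) → 2 H
  atom 8: C, bond orders sum to 2 (valence 4) → 2 H
  atom 9: C, bond orders sum to 2 (valence 4) → 2 H
  atom 10: C, bond orders sum to 2 (valence 4) → 2 H
  atom 11: C, bond orders sum to 2 (valence 4) → 2 H
  atom 12: C, bond orders sum to 2 (valence 4) → 2 H
  atom 13: C, bond orders sum to 1 (valence 4) → 3 H
Totals → C:11, H:22, O:2.

C11H22O2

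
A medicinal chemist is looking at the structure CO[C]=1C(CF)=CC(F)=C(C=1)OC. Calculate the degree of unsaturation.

4

Molecular formula: C9H10F2O2.
DoU = (2C + 2 + N − H − X) / 2, where X is the halogen count and O/S are ignored.
    = (2·9 + 2 + 0 − 10 − 2) / 2 = 8 / 2 = 4.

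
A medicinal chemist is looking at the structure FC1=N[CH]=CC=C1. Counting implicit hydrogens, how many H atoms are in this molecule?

4

Walk through each heavy atom and fill implicit hydrogens from standard valence (C 4, N 3, O 2, S 2, halogen 1):
  atom 1: F (halogen, monovalent) → 0 H
  atom 2: C, bond orders sum to 4 (valence 4) → 0 H
  atom 3: N, bond orders sum to 3 (valence 3) → 0 H
  atom 4: C with explicit H count 1
  atom 5: C, bond orders sum to 3 (valence 4) → 1 H
  atom 6: C, bond orders sum to 3 (valence 4) → 1 H
  atom 7: C, bond orders sum to 3 (valence 4) → 1 H
Total hydrogens: 4.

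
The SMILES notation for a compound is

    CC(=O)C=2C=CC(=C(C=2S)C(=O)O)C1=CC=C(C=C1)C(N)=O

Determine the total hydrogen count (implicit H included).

13

Walk through each heavy atom and fill implicit hydrogens from standard valence (C 4, N 3, O 2, S 2, halogen 1):
  atom 1: C, bond orders sum to 1 (valence 4) → 3 H
  atom 2: C, bond orders sum to 4 (valence 4) → 0 H
  atom 3: O, bond orders sum to 2 (valence 2) → 0 H
  atom 4: C, bond orders sum to 4 (valence 4) → 0 H
  atom 5: C, bond orders sum to 3 (valence 4) → 1 H
  atom 6: C, bond orders sum to 3 (valence 4) → 1 H
  atom 7: C, bond orders sum to 4 (valence 4) → 0 H
  atom 8: C, bond orders sum to 4 (valence 4) → 0 H
  atom 9: C, bond orders sum to 4 (valence 4) → 0 H
  atom 10: S, bond orders sum to 1 (valence 2) → 1 H
  atom 11: C, bond orders sum to 4 (valence 4) → 0 H
  atom 12: O, bond orders sum to 2 (valence 2) → 0 H
  atom 13: O, bond orders sum to 1 (valence 2) → 1 H
  atom 14: C, bond orders sum to 4 (valence 4) → 0 H
  atom 15: C, bond orders sum to 3 (valence 4) → 1 H
  atom 16: C, bond orders sum to 3 (valence 4) → 1 H
  atom 17: C, bond orders sum to 4 (valence 4) → 0 H
  atom 18: C, bond orders sum to 3 (valence 4) → 1 H
  atom 19: C, bond orders sum to 3 (valence 4) → 1 H
  atom 20: C, bond orders sum to 4 (valence 4) → 0 H
  atom 21: N, bond orders sum to 1 (valence 3) → 2 H
  atom 22: O, bond orders sum to 2 (valence 2) → 0 H
Total hydrogens: 13.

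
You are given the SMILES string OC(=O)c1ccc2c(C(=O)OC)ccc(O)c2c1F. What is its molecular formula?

Walk through each heavy atom and fill implicit hydrogens from standard valence (C 4, N 3, O 2, S 2, halogen 1); for lowercase aromatic atoms, an aromatic c carries 1 H when it has two neighbours and 0 H with three, and aromatic n carries 0 H:
  atom 1: O, bond orders sum to 1 (valence 2) → 1 H
  atom 2: C, bond orders sum to 4 (valence 4) → 0 H
  atom 3: O, bond orders sum to 2 (valence 2) → 0 H
  atom 4: aromatic c, 3 neighbours → 0 H
  atom 5: aromatic c, 2 neighbours → 1 H
  atom 6: aromatic c, 2 neighbours → 1 H
  atom 7: aromatic c, 3 neighbours → 0 H
  atom 8: aromatic c, 3 neighbours → 0 H
  atom 9: C, bond orders sum to 4 (valence 4) → 0 H
  atom 10: O, bond orders sum to 2 (valence 2) → 0 H
  atom 11: O, bond orders sum to 2 (valence 2) → 0 H
  atom 12: C, bond orders sum to 1 (valence 4) → 3 H
  atom 13: aromatic c, 2 neighbours → 1 H
  atom 14: aromatic c, 2 neighbours → 1 H
  atom 15: aromatic c, 3 neighbours → 0 H
  atom 16: O, bond orders sum to 1 (valence 2) → 1 H
  atom 17: aromatic c, 3 neighbours → 0 H
  atom 18: aromatic c, 3 neighbours → 0 H
  atom 19: F (halogen, monovalent) → 0 H
Totals → C:13, H:9, F:1, O:5.

C13H9FO5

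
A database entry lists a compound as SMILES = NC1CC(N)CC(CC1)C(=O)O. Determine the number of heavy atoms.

12

Every atom symbol written in the SMILES (organic subset) is one heavy atom; implicit H are not written.
Heavy atoms by element → C:8, N:2, O:2.
Total: 12.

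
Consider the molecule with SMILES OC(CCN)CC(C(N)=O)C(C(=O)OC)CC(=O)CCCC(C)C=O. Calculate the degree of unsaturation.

4

Molecular formula: C17H30N2O6.
DoU = (2C + 2 + N − H − X) / 2, where X is the halogen count and O/S are ignored.
    = (2·17 + 2 + 2 − 30 − 0) / 2 = 8 / 2 = 4.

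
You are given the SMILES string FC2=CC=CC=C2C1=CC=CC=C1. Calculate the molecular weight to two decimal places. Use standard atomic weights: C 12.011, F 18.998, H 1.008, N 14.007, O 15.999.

First, the molecular formula is C12H9F (counting implicit H from valence).
  C: 12 × 12.011 = 144.132
  F: 1 × 18.998 = 18.998
  H: 9 × 1.008 = 9.072
Sum: 12×12.011 + 1×18.998 + 9×1.008 = 172.202 → 172.20 g/mol.

172.20 g/mol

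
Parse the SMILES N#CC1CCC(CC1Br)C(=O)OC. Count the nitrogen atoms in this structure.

1

Scan the SMILES for N atoms (remember two-letter symbols like Cl and Br are single atoms).
Nitrogen count: 1.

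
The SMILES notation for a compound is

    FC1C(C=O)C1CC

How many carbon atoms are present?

6

Count every carbon token in the SMILES (each C, including those in ring-closure positions and inside branches).
Carbon count: 6.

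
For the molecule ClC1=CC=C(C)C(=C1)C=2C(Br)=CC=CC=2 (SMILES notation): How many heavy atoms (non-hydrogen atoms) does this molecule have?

15

Every atom symbol written in the SMILES (organic subset) is one heavy atom; implicit H are not written.
Heavy atoms by element → Br:1, C:13, Cl:1.
Total: 15.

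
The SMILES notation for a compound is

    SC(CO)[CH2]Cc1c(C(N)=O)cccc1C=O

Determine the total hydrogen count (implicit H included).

15

Walk through each heavy atom and fill implicit hydrogens from standard valence (C 4, N 3, O 2, S 2, halogen 1); for lowercase aromatic atoms, an aromatic c carries 1 H when it has two neighbours and 0 H with three, and aromatic n carries 0 H:
  atom 1: S, bond orders sum to 1 (valence 2) → 1 H
  atom 2: C, bond orders sum to 3 (valence 4) → 1 H
  atom 3: C, bond orders sum to 2 (valence 4) → 2 H
  atom 4: O, bond orders sum to 1 (valence 2) → 1 H
  atom 5: C with explicit H count 2
  atom 6: C, bond orders sum to 2 (valence 4) → 2 H
  atom 7: aromatic c, 3 neighbours → 0 H
  atom 8: aromatic c, 3 neighbours → 0 H
  atom 9: C, bond orders sum to 4 (valence 4) → 0 H
  atom 10: N, bond orders sum to 1 (valence 3) → 2 H
  atom 11: O, bond orders sum to 2 (valence 2) → 0 H
  atom 12: aromatic c, 2 neighbours → 1 H
  atom 13: aromatic c, 2 neighbours → 1 H
  atom 14: aromatic c, 2 neighbours → 1 H
  atom 15: aromatic c, 3 neighbours → 0 H
  atom 16: C, bond orders sum to 3 (valence 4) → 1 H
  atom 17: O, bond orders sum to 2 (valence 2) → 0 H
Total hydrogens: 15.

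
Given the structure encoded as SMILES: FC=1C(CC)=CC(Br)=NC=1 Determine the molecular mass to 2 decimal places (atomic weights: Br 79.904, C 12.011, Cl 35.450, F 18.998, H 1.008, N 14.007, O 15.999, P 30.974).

204.04 g/mol

First, the molecular formula is C7H7BrFN (counting implicit H from valence).
  Br: 1 × 79.904 = 79.904
  C: 7 × 12.011 = 84.077
  F: 1 × 18.998 = 18.998
  H: 7 × 1.008 = 7.056
  N: 1 × 14.007 = 14.007
Sum: 1×79.904 + 7×12.011 + 1×18.998 + 7×1.008 + 1×14.007 = 204.042 → 204.04 g/mol.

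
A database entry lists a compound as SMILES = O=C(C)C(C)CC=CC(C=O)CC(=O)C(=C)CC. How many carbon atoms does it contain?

15

Count every carbon token in the SMILES (each C, including those in ring-closure positions and inside branches).
Carbon count: 15.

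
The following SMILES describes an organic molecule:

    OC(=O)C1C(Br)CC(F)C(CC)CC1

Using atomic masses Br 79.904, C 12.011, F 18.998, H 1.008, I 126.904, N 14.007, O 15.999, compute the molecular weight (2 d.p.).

First, the molecular formula is C10H16BrFO2 (counting implicit H from valence).
  Br: 1 × 79.904 = 79.904
  C: 10 × 12.011 = 120.110
  F: 1 × 18.998 = 18.998
  H: 16 × 1.008 = 16.128
  O: 2 × 15.999 = 31.998
Sum: 1×79.904 + 10×12.011 + 1×18.998 + 16×1.008 + 2×15.999 = 267.138 → 267.14 g/mol.

267.14 g/mol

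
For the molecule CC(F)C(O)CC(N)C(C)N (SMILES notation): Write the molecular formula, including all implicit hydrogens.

C7H17FN2O

Walk through each heavy atom and fill implicit hydrogens from standard valence (C 4, N 3, O 2, S 2, halogen 1):
  atom 1: C, bond orders sum to 1 (valence 4) → 3 H
  atom 2: C, bond orders sum to 3 (valence 4) → 1 H
  atom 3: F (halogen, monovalent) → 0 H
  atom 4: C, bond orders sum to 3 (valence 4) → 1 H
  atom 5: O, bond orders sum to 1 (valence 2) → 1 H
  atom 6: C, bond orders sum to 2 (valence 4) → 2 H
  atom 7: C, bond orders sum to 3 (valence 4) → 1 H
  atom 8: N, bond orders sum to 1 (valence 3) → 2 H
  atom 9: C, bond orders sum to 3 (valence 4) → 1 H
  atom 10: C, bond orders sum to 1 (valence 4) → 3 H
  atom 11: N, bond orders sum to 1 (valence 3) → 2 H
Totals → C:7, H:17, F:1, N:2, O:1.
In Hill order: C7H17FN2O.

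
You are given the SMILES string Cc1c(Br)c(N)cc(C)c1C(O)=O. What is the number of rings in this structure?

In SMILES, each pair of matching ring-closure digits denotes one ring-closing bond; the number of such bonds equals the number of independent rings.
Ring-closure bonds here: 1.

1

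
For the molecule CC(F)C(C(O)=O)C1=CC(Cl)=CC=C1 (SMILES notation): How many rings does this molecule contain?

1

In SMILES, each pair of matching ring-closure digits denotes one ring-closing bond; the number of such bonds equals the number of independent rings.
Ring-closure bonds here: 1.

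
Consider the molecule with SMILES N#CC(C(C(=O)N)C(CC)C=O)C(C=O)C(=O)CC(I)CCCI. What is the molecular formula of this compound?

C16H22I2N2O4

Walk through each heavy atom and fill implicit hydrogens from standard valence (C 4, N 3, O 2, S 2, halogen 1):
  atom 1: N, bond orders sum to 3 (valence 3) → 0 H
  atom 2: C, bond orders sum to 4 (valence 4) → 0 H
  atom 3: C, bond orders sum to 3 (valence 4) → 1 H
  atom 4: C, bond orders sum to 3 (valence 4) → 1 H
  atom 5: C, bond orders sum to 4 (valence 4) → 0 H
  atom 6: O, bond orders sum to 2 (valence 2) → 0 H
  atom 7: N, bond orders sum to 1 (valence 3) → 2 H
  atom 8: C, bond orders sum to 3 (valence 4) → 1 H
  atom 9: C, bond orders sum to 2 (valence 4) → 2 H
  atom 10: C, bond orders sum to 1 (valence 4) → 3 H
  atom 11: C, bond orders sum to 3 (valence 4) → 1 H
  atom 12: O, bond orders sum to 2 (valence 2) → 0 H
  atom 13: C, bond orders sum to 3 (valence 4) → 1 H
  atom 14: C, bond orders sum to 3 (valence 4) → 1 H
  atom 15: O, bond orders sum to 2 (valence 2) → 0 H
  atom 16: C, bond orders sum to 4 (valence 4) → 0 H
  atom 17: O, bond orders sum to 2 (valence 2) → 0 H
  atom 18: C, bond orders sum to 2 (valence 4) → 2 H
  atom 19: C, bond orders sum to 3 (valence 4) → 1 H
  atom 20: I (halogen, monovalent) → 0 H
  atom 21: C, bond orders sum to 2 (valence 4) → 2 H
  atom 22: C, bond orders sum to 2 (valence 4) → 2 H
  atom 23: C, bond orders sum to 2 (valence 4) → 2 H
  atom 24: I (halogen, monovalent) → 0 H
Totals → C:16, H:22, I:2, N:2, O:4.
In Hill order: C16H22I2N2O4.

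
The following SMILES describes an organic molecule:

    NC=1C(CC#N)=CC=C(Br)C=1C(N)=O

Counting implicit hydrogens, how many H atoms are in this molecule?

8

Walk through each heavy atom and fill implicit hydrogens from standard valence (C 4, N 3, O 2, S 2, halogen 1):
  atom 1: N, bond orders sum to 1 (valence 3) → 2 H
  atom 2: C, bond orders sum to 4 (valence 4) → 0 H
  atom 3: C, bond orders sum to 4 (valence 4) → 0 H
  atom 4: C, bond orders sum to 2 (valence 4) → 2 H
  atom 5: C, bond orders sum to 4 (valence 4) → 0 H
  atom 6: N, bond orders sum to 3 (valence 3) → 0 H
  atom 7: C, bond orders sum to 3 (valence 4) → 1 H
  atom 8: C, bond orders sum to 3 (valence 4) → 1 H
  atom 9: C, bond orders sum to 4 (valence 4) → 0 H
  atom 10: Br (halogen, monovalent) → 0 H
  atom 11: C, bond orders sum to 4 (valence 4) → 0 H
  atom 12: C, bond orders sum to 4 (valence 4) → 0 H
  atom 13: N, bond orders sum to 1 (valence 3) → 2 H
  atom 14: O, bond orders sum to 2 (valence 2) → 0 H
Total hydrogens: 8.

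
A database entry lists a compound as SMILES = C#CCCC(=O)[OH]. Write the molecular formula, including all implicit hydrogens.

Walk through each heavy atom and fill implicit hydrogens from standard valence (C 4, N 3, O 2, S 2, halogen 1):
  atom 1: C, bond orders sum to 3 (valence 4) → 1 H
  atom 2: C, bond orders sum to 4 (valence 4) → 0 H
  atom 3: C, bond orders sum to 2 (valence 4) → 2 H
  atom 4: C, bond orders sum to 2 (valence 4) → 2 H
  atom 5: C, bond orders sum to 4 (valence 4) → 0 H
  atom 6: O, bond orders sum to 2 (valence 2) → 0 H
  atom 7: O with explicit H count 1
Totals → C:5, H:6, O:2.
In Hill order: C5H6O2.

C5H6O2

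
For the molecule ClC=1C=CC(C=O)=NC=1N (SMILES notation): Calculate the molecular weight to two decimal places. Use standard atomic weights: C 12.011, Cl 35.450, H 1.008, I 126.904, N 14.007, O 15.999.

156.57 g/mol

First, the molecular formula is C6H5ClN2O (counting implicit H from valence).
  C: 6 × 12.011 = 72.066
  Cl: 1 × 35.450 = 35.450
  H: 5 × 1.008 = 5.040
  N: 2 × 14.007 = 28.014
  O: 1 × 15.999 = 15.999
Sum: 6×12.011 + 1×35.450 + 5×1.008 + 2×14.007 + 1×15.999 = 156.569 → 156.57 g/mol.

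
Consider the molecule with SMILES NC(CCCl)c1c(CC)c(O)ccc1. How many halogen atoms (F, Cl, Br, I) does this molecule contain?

1

Halogen atoms appear at heavy-atom position 5 (1×Cl).
Other groups present: 1 hydroxyl, 1 primary amine.
Halogen count: 1.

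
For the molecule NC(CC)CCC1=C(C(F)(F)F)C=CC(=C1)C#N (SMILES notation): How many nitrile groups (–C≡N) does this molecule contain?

The nitrile motif appears at heavy-atom position 17 in the SMILES.
Other groups present: 1 primary amine.
Nitrile count: 1.

1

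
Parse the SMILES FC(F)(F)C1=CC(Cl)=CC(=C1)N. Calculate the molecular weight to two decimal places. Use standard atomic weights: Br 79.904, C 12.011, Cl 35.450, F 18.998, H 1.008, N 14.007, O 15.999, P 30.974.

First, the molecular formula is C7H5ClF3N (counting implicit H from valence).
  C: 7 × 12.011 = 84.077
  Cl: 1 × 35.450 = 35.450
  F: 3 × 18.998 = 56.994
  H: 5 × 1.008 = 5.040
  N: 1 × 14.007 = 14.007
Sum: 7×12.011 + 1×35.450 + 3×18.998 + 5×1.008 + 1×14.007 = 195.568 → 195.57 g/mol.

195.57 g/mol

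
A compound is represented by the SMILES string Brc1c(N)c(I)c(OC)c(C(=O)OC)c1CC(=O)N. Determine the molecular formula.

C11H12BrIN2O4

Walk through each heavy atom and fill implicit hydrogens from standard valence (C 4, N 3, O 2, S 2, halogen 1); for lowercase aromatic atoms, an aromatic c carries 1 H when it has two neighbours and 0 H with three, and aromatic n carries 0 H:
  atom 1: Br (halogen, monovalent) → 0 H
  atom 2: aromatic c, 3 neighbours → 0 H
  atom 3: aromatic c, 3 neighbours → 0 H
  atom 4: N, bond orders sum to 1 (valence 3) → 2 H
  atom 5: aromatic c, 3 neighbours → 0 H
  atom 6: I (halogen, monovalent) → 0 H
  atom 7: aromatic c, 3 neighbours → 0 H
  atom 8: O, bond orders sum to 2 (valence 2) → 0 H
  atom 9: C, bond orders sum to 1 (valence 4) → 3 H
  atom 10: aromatic c, 3 neighbours → 0 H
  atom 11: C, bond orders sum to 4 (valence 4) → 0 H
  atom 12: O, bond orders sum to 2 (valence 2) → 0 H
  atom 13: O, bond orders sum to 2 (valence 2) → 0 H
  atom 14: C, bond orders sum to 1 (valence 4) → 3 H
  atom 15: aromatic c, 3 neighbours → 0 H
  atom 16: C, bond orders sum to 2 (valence 4) → 2 H
  atom 17: C, bond orders sum to 4 (valence 4) → 0 H
  atom 18: O, bond orders sum to 2 (valence 2) → 0 H
  atom 19: N, bond orders sum to 1 (valence 3) → 2 H
Totals → C:11, H:12, Br:1, I:1, N:2, O:4.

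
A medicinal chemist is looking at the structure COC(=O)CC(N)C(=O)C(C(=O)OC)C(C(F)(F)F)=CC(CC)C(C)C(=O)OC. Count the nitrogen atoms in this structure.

1

Scan the SMILES for N atoms (remember two-letter symbols like Cl and Br are single atoms).
Nitrogen count: 1.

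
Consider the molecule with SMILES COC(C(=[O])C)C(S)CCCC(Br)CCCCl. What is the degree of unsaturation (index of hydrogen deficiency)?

1

Degree of unsaturation = (number of rings) + (number of π bonds).
Ring closures in the SMILES: 0.
π bonds: 1 double bond (each 1 DoU) → 1 DoU from unsaturation.
Total DoU = 0 + 1 = 1.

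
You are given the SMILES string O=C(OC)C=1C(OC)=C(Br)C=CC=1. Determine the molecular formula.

C9H9BrO3

Walk through each heavy atom and fill implicit hydrogens from standard valence (C 4, N 3, O 2, S 2, halogen 1):
  atom 1: O, bond orders sum to 2 (valence 2) → 0 H
  atom 2: C, bond orders sum to 4 (valence 4) → 0 H
  atom 3: O, bond orders sum to 2 (valence 2) → 0 H
  atom 4: C, bond orders sum to 1 (valence 4) → 3 H
  atom 5: C, bond orders sum to 4 (valence 4) → 0 H
  atom 6: C, bond orders sum to 4 (valence 4) → 0 H
  atom 7: O, bond orders sum to 2 (valence 2) → 0 H
  atom 8: C, bond orders sum to 1 (valence 4) → 3 H
  atom 9: C, bond orders sum to 4 (valence 4) → 0 H
  atom 10: Br (halogen, monovalent) → 0 H
  atom 11: C, bond orders sum to 3 (valence 4) → 1 H
  atom 12: C, bond orders sum to 3 (valence 4) → 1 H
  atom 13: C, bond orders sum to 3 (valence 4) → 1 H
Totals → C:9, H:9, Br:1, O:3.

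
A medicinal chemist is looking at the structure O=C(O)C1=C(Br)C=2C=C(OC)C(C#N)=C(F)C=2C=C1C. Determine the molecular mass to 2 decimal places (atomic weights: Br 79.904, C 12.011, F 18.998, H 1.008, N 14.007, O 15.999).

First, the molecular formula is C14H9BrFNO3 (counting implicit H from valence).
  Br: 1 × 79.904 = 79.904
  C: 14 × 12.011 = 168.154
  F: 1 × 18.998 = 18.998
  H: 9 × 1.008 = 9.072
  N: 1 × 14.007 = 14.007
  O: 3 × 15.999 = 47.997
Sum: 1×79.904 + 14×12.011 + 1×18.998 + 9×1.008 + 1×14.007 + 3×15.999 = 338.132 → 338.13 g/mol.

338.13 g/mol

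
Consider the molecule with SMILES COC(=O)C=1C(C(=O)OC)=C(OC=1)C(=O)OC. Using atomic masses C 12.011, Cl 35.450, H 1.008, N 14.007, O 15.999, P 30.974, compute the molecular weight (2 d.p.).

First, the molecular formula is C10H10O7 (counting implicit H from valence).
  C: 10 × 12.011 = 120.110
  H: 10 × 1.008 = 10.080
  O: 7 × 15.999 = 111.993
Sum: 10×12.011 + 10×1.008 + 7×15.999 = 242.183 → 242.18 g/mol.

242.18 g/mol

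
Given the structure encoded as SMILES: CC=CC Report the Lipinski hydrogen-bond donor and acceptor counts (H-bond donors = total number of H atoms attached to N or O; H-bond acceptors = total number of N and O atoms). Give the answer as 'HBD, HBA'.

Donors: find every N or O and count the H atoms it carries.
  (no N or O atoms present)
Lipinski HBD = 0.
Acceptors: N atoms = 0, O atoms = 0 → HBA = 0.

0, 0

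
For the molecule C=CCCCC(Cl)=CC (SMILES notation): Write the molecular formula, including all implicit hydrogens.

Walk through each heavy atom and fill implicit hydrogens from standard valence (C 4, N 3, O 2, S 2, halogen 1):
  atom 1: C, bond orders sum to 2 (valence 4) → 2 H
  atom 2: C, bond orders sum to 3 (valence 4) → 1 H
  atom 3: C, bond orders sum to 2 (valence 4) → 2 H
  atom 4: C, bond orders sum to 2 (valence 4) → 2 H
  atom 5: C, bond orders sum to 2 (valence 4) → 2 H
  atom 6: C, bond orders sum to 4 (valence 4) → 0 H
  atom 7: Cl (halogen, monovalent) → 0 H
  atom 8: C, bond orders sum to 3 (valence 4) → 1 H
  atom 9: C, bond orders sum to 1 (valence 4) → 3 H
Totals → C:8, H:13, Cl:1.
In Hill order: C8H13Cl.

C8H13Cl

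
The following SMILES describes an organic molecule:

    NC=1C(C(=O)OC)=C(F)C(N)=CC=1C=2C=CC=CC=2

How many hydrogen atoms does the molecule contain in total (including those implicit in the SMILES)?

Walk through each heavy atom and fill implicit hydrogens from standard valence (C 4, N 3, O 2, S 2, halogen 1):
  atom 1: N, bond orders sum to 1 (valence 3) → 2 H
  atom 2: C, bond orders sum to 4 (valence 4) → 0 H
  atom 3: C, bond orders sum to 4 (valence 4) → 0 H
  atom 4: C, bond orders sum to 4 (valence 4) → 0 H
  atom 5: O, bond orders sum to 2 (valence 2) → 0 H
  atom 6: O, bond orders sum to 2 (valence 2) → 0 H
  atom 7: C, bond orders sum to 1 (valence 4) → 3 H
  atom 8: C, bond orders sum to 4 (valence 4) → 0 H
  atom 9: F (halogen, monovalent) → 0 H
  atom 10: C, bond orders sum to 4 (valence 4) → 0 H
  atom 11: N, bond orders sum to 1 (valence 3) → 2 H
  atom 12: C, bond orders sum to 3 (valence 4) → 1 H
  atom 13: C, bond orders sum to 4 (valence 4) → 0 H
  atom 14: C, bond orders sum to 4 (valence 4) → 0 H
  atom 15: C, bond orders sum to 3 (valence 4) → 1 H
  atom 16: C, bond orders sum to 3 (valence 4) → 1 H
  atom 17: C, bond orders sum to 3 (valence 4) → 1 H
  atom 18: C, bond orders sum to 3 (valence 4) → 1 H
  atom 19: C, bond orders sum to 3 (valence 4) → 1 H
Total hydrogens: 13.

13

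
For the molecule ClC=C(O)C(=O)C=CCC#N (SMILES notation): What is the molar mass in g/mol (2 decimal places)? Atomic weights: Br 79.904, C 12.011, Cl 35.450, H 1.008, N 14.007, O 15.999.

First, the molecular formula is C7H6ClNO2 (counting implicit H from valence).
  C: 7 × 12.011 = 84.077
  Cl: 1 × 35.450 = 35.450
  H: 6 × 1.008 = 6.048
  N: 1 × 14.007 = 14.007
  O: 2 × 15.999 = 31.998
Sum: 7×12.011 + 1×35.450 + 6×1.008 + 1×14.007 + 2×15.999 = 171.580 → 171.58 g/mol.

171.58 g/mol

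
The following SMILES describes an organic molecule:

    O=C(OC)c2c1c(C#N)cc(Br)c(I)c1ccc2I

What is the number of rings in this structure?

In SMILES, each pair of matching ring-closure digits denotes one ring-closing bond; the number of such bonds equals the number of independent rings.
Ring-closure bonds here: 2.

2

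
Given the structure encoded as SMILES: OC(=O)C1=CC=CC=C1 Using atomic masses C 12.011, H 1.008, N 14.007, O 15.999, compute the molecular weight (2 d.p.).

122.12 g/mol

First, the molecular formula is C7H6O2 (counting implicit H from valence).
  C: 7 × 12.011 = 84.077
  H: 6 × 1.008 = 6.048
  O: 2 × 15.999 = 31.998
Sum: 7×12.011 + 6×1.008 + 2×15.999 = 122.123 → 122.12 g/mol.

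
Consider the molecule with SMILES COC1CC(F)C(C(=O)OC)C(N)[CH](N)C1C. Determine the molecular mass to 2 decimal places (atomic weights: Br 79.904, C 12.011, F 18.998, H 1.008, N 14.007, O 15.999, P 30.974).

First, the molecular formula is C11H21FN2O3 (counting implicit H from valence).
  C: 11 × 12.011 = 132.121
  F: 1 × 18.998 = 18.998
  H: 21 × 1.008 = 21.168
  N: 2 × 14.007 = 28.014
  O: 3 × 15.999 = 47.997
Sum: 11×12.011 + 1×18.998 + 21×1.008 + 2×14.007 + 3×15.999 = 248.298 → 248.30 g/mol.

248.30 g/mol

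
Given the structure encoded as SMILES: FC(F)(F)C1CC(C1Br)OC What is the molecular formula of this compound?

Walk through each heavy atom and fill implicit hydrogens from standard valence (C 4, N 3, O 2, S 2, halogen 1):
  atom 1: F (halogen, monovalent) → 0 H
  atom 2: C, bond orders sum to 4 (valence 4) → 0 H
  atom 3: F (halogen, monovalent) → 0 H
  atom 4: F (halogen, monovalent) → 0 H
  atom 5: C, bond orders sum to 3 (valence 4) → 1 H
  atom 6: C, bond orders sum to 2 (valence 4) → 2 H
  atom 7: C, bond orders sum to 3 (valence 4) → 1 H
  atom 8: C, bond orders sum to 3 (valence 4) → 1 H
  atom 9: Br (halogen, monovalent) → 0 H
  atom 10: O, bond orders sum to 2 (valence 2) → 0 H
  atom 11: C, bond orders sum to 1 (valence 4) → 3 H
Totals → C:6, H:8, Br:1, F:3, O:1.
In Hill order: C6H8BrF3O.

C6H8BrF3O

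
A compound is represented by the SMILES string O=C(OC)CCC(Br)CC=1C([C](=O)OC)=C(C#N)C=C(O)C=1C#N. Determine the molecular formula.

Walk through each heavy atom and fill implicit hydrogens from standard valence (C 4, N 3, O 2, S 2, halogen 1):
  atom 1: O, bond orders sum to 2 (valence 2) → 0 H
  atom 2: C, bond orders sum to 4 (valence 4) → 0 H
  atom 3: O, bond orders sum to 2 (valence 2) → 0 H
  atom 4: C, bond orders sum to 1 (valence 4) → 3 H
  atom 5: C, bond orders sum to 2 (valence 4) → 2 H
  atom 6: C, bond orders sum to 2 (valence 4) → 2 H
  atom 7: C, bond orders sum to 3 (valence 4) → 1 H
  atom 8: Br (halogen, monovalent) → 0 H
  atom 9: C, bond orders sum to 2 (valence 4) → 2 H
  atom 10: C, bond orders sum to 4 (valence 4) → 0 H
  atom 11: C, bond orders sum to 4 (valence 4) → 0 H
  atom 12: C with explicit H count 0
  atom 13: O, bond orders sum to 2 (valence 2) → 0 H
  atom 14: O, bond orders sum to 2 (valence 2) → 0 H
  atom 15: C, bond orders sum to 1 (valence 4) → 3 H
  atom 16: C, bond orders sum to 4 (valence 4) → 0 H
  atom 17: C, bond orders sum to 4 (valence 4) → 0 H
  atom 18: N, bond orders sum to 3 (valence 3) → 0 H
  atom 19: C, bond orders sum to 3 (valence 4) → 1 H
  atom 20: C, bond orders sum to 4 (valence 4) → 0 H
  atom 21: O, bond orders sum to 1 (valence 2) → 1 H
  atom 22: C, bond orders sum to 4 (valence 4) → 0 H
  atom 23: C, bond orders sum to 4 (valence 4) → 0 H
  atom 24: N, bond orders sum to 3 (valence 3) → 0 H
Totals → C:16, H:15, Br:1, N:2, O:5.
In Hill order: C16H15BrN2O5.

C16H15BrN2O5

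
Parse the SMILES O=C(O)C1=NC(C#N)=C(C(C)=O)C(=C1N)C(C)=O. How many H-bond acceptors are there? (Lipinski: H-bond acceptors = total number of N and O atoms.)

N atoms: 3; O atoms: 4.
Lipinski HBA = 3 + 4 = 7.

7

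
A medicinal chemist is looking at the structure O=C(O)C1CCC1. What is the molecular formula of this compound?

C5H8O2

Walk through each heavy atom and fill implicit hydrogens from standard valence (C 4, N 3, O 2, S 2, halogen 1):
  atom 1: O, bond orders sum to 2 (valence 2) → 0 H
  atom 2: C, bond orders sum to 4 (valence 4) → 0 H
  atom 3: O, bond orders sum to 1 (valence 2) → 1 H
  atom 4: C, bond orders sum to 3 (valence 4) → 1 H
  atom 5: C, bond orders sum to 2 (valence 4) → 2 H
  atom 6: C, bond orders sum to 2 (valence 4) → 2 H
  atom 7: C, bond orders sum to 2 (valence 4) → 2 H
Totals → C:5, H:8, O:2.
In Hill order: C5H8O2.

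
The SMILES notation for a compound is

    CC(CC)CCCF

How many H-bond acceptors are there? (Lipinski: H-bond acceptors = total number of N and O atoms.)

N atoms: 0; O atoms: 0.
Lipinski HBA = 0 + 0 = 0.

0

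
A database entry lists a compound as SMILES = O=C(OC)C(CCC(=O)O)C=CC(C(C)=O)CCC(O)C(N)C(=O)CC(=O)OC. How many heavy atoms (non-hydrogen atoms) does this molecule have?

Every atom symbol written in the SMILES (organic subset) is one heavy atom; implicit H are not written.
Heavy atoms by element → C:19, N:1, O:9.
Total: 29.

29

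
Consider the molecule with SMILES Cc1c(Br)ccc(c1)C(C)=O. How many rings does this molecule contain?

1

In SMILES, each pair of matching ring-closure digits denotes one ring-closing bond; the number of such bonds equals the number of independent rings.
Ring-closure bonds here: 1.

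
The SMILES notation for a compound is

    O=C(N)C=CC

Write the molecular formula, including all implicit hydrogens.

C4H7NO

Walk through each heavy atom and fill implicit hydrogens from standard valence (C 4, N 3, O 2, S 2, halogen 1):
  atom 1: O, bond orders sum to 2 (valence 2) → 0 H
  atom 2: C, bond orders sum to 4 (valence 4) → 0 H
  atom 3: N, bond orders sum to 1 (valence 3) → 2 H
  atom 4: C, bond orders sum to 3 (valence 4) → 1 H
  atom 5: C, bond orders sum to 3 (valence 4) → 1 H
  atom 6: C, bond orders sum to 1 (valence 4) → 3 H
Totals → C:4, H:7, N:1, O:1.
In Hill order: C4H7NO.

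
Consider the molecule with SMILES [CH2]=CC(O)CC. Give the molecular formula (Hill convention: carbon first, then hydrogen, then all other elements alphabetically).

C5H10O

Walk through each heavy atom and fill implicit hydrogens from standard valence (C 4, N 3, O 2, S 2, halogen 1):
  atom 1: C with explicit H count 2
  atom 2: C, bond orders sum to 3 (valence 4) → 1 H
  atom 3: C, bond orders sum to 3 (valence 4) → 1 H
  atom 4: O, bond orders sum to 1 (valence 2) → 1 H
  atom 5: C, bond orders sum to 2 (valence 4) → 2 H
  atom 6: C, bond orders sum to 1 (valence 4) → 3 H
Totals → C:5, H:10, O:1.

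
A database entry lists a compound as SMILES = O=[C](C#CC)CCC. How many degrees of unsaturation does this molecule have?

3

Molecular formula: C7H10O.
DoU = (2C + 2 + N − H − X) / 2, where X is the halogen count and O/S are ignored.
    = (2·7 + 2 + 0 − 10 − 0) / 2 = 6 / 2 = 3.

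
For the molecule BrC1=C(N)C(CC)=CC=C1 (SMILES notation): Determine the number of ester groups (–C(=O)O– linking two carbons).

0

Scan the SMILES for the ester motif — none present.
Groups that are present: 1 primary amine.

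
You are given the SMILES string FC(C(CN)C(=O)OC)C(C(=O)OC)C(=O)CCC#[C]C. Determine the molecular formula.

Walk through each heavy atom and fill implicit hydrogens from standard valence (C 4, N 3, O 2, S 2, halogen 1):
  atom 1: F (halogen, monovalent) → 0 H
  atom 2: C, bond orders sum to 3 (valence 4) → 1 H
  atom 3: C, bond orders sum to 3 (valence 4) → 1 H
  atom 4: C, bond orders sum to 2 (valence 4) → 2 H
  atom 5: N, bond orders sum to 1 (valence 3) → 2 H
  atom 6: C, bond orders sum to 4 (valence 4) → 0 H
  atom 7: O, bond orders sum to 2 (valence 2) → 0 H
  atom 8: O, bond orders sum to 2 (valence 2) → 0 H
  atom 9: C, bond orders sum to 1 (valence 4) → 3 H
  atom 10: C, bond orders sum to 3 (valence 4) → 1 H
  atom 11: C, bond orders sum to 4 (valence 4) → 0 H
  atom 12: O, bond orders sum to 2 (valence 2) → 0 H
  atom 13: O, bond orders sum to 2 (valence 2) → 0 H
  atom 14: C, bond orders sum to 1 (valence 4) → 3 H
  atom 15: C, bond orders sum to 4 (valence 4) → 0 H
  atom 16: O, bond orders sum to 2 (valence 2) → 0 H
  atom 17: C, bond orders sum to 2 (valence 4) → 2 H
  atom 18: C, bond orders sum to 2 (valence 4) → 2 H
  atom 19: C, bond orders sum to 4 (valence 4) → 0 H
  atom 20: C with explicit H count 0
  atom 21: C, bond orders sum to 1 (valence 4) → 3 H
Totals → C:14, H:20, F:1, N:1, O:5.
In Hill order: C14H20FNO5.

C14H20FNO5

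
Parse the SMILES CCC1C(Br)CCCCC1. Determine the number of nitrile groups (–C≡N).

Scan the SMILES for the nitrile motif — none present.

0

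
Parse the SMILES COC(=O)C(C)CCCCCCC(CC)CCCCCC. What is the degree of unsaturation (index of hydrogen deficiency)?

Degree of unsaturation = (number of rings) + (number of π bonds).
Ring closures in the SMILES: 0.
π bonds: 1 double bond (each 1 DoU) → 1 DoU from unsaturation.
Total DoU = 0 + 1 = 1.

1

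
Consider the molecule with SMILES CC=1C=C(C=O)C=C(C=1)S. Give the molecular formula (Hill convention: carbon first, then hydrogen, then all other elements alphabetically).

Walk through each heavy atom and fill implicit hydrogens from standard valence (C 4, N 3, O 2, S 2, halogen 1):
  atom 1: C, bond orders sum to 1 (valence 4) → 3 H
  atom 2: C, bond orders sum to 4 (valence 4) → 0 H
  atom 3: C, bond orders sum to 3 (valence 4) → 1 H
  atom 4: C, bond orders sum to 4 (valence 4) → 0 H
  atom 5: C, bond orders sum to 3 (valence 4) → 1 H
  atom 6: O, bond orders sum to 2 (valence 2) → 0 H
  atom 7: C, bond orders sum to 3 (valence 4) → 1 H
  atom 8: C, bond orders sum to 4 (valence 4) → 0 H
  atom 9: C, bond orders sum to 3 (valence 4) → 1 H
  atom 10: S, bond orders sum to 1 (valence 2) → 1 H
Totals → C:8, H:8, O:1, S:1.

C8H8OS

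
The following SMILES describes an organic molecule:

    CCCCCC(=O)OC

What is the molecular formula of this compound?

Walk through each heavy atom and fill implicit hydrogens from standard valence (C 4, N 3, O 2, S 2, halogen 1):
  atom 1: C, bond orders sum to 1 (valence 4) → 3 H
  atom 2: C, bond orders sum to 2 (valence 4) → 2 H
  atom 3: C, bond orders sum to 2 (valence 4) → 2 H
  atom 4: C, bond orders sum to 2 (valence 4) → 2 H
  atom 5: C, bond orders sum to 2 (valence 4) → 2 H
  atom 6: C, bond orders sum to 4 (valence 4) → 0 H
  atom 7: O, bond orders sum to 2 (valence 2) → 0 H
  atom 8: O, bond orders sum to 2 (valence 2) → 0 H
  atom 9: C, bond orders sum to 1 (valence 4) → 3 H
Totals → C:7, H:14, O:2.
In Hill order: C7H14O2.

C7H14O2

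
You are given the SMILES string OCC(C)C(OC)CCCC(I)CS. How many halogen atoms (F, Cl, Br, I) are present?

1

Halogen atoms appear at heavy-atom position 12 (1×I).
Other groups present: 1 ether, 1 hydroxyl, 1 thiol.
Halogen count: 1.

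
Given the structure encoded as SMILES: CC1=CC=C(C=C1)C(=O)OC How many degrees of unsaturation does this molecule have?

5

Degree of unsaturation = (number of rings) + (number of π bonds).
Ring closures in the SMILES: 1.
π bonds: 4 double bonds (each 1 DoU) → 4 DoU from unsaturation.
Total DoU = 1 + 4 = 5.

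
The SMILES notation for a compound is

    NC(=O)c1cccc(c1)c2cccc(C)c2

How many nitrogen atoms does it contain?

Scan the SMILES for N atoms (remember two-letter symbols like Cl and Br are single atoms).
Nitrogen count: 1.

1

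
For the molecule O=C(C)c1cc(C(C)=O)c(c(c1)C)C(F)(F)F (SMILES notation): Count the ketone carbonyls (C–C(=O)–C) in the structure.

2

The ketone motif appears at heavy-atom positions 2, 7 in the SMILES.
Ketone count: 2.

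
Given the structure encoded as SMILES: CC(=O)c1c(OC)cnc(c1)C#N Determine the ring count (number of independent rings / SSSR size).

In SMILES, each pair of matching ring-closure digits denotes one ring-closing bond; the number of such bonds equals the number of independent rings.
Ring-closure bonds here: 1.

1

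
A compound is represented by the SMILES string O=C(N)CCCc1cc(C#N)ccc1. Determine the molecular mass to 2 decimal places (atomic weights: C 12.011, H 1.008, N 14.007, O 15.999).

188.23 g/mol

First, the molecular formula is C11H12N2O (counting implicit H from valence).
  C: 11 × 12.011 = 132.121
  H: 12 × 1.008 = 12.096
  N: 2 × 14.007 = 28.014
  O: 1 × 15.999 = 15.999
Sum: 11×12.011 + 12×1.008 + 2×14.007 + 1×15.999 = 188.230 → 188.23 g/mol.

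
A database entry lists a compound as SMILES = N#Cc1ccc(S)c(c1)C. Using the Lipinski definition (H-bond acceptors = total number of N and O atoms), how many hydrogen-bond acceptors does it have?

N atoms: 1; O atoms: 0.
Lipinski HBA = 1 + 0 = 1.

1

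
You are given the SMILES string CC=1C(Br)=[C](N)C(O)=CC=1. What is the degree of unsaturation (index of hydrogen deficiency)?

Molecular formula: C7H8BrNO.
DoU = (2C + 2 + N − H − X) / 2, where X is the halogen count and O/S are ignored.
    = (2·7 + 2 + 1 − 8 − 1) / 2 = 8 / 2 = 4.

4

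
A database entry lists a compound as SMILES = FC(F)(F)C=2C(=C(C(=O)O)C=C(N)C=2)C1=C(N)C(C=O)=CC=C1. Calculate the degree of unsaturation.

Degree of unsaturation = (number of rings) + (number of π bonds).
Ring closures in the SMILES: 2.
π bonds: 8 double bonds (each 1 DoU) → 8 DoU from unsaturation.
Total DoU = 2 + 8 = 10.

10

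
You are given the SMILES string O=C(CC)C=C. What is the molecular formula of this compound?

C5H8O

Walk through each heavy atom and fill implicit hydrogens from standard valence (C 4, N 3, O 2, S 2, halogen 1):
  atom 1: O, bond orders sum to 2 (valence 2) → 0 H
  atom 2: C, bond orders sum to 4 (valence 4) → 0 H
  atom 3: C, bond orders sum to 2 (valence 4) → 2 H
  atom 4: C, bond orders sum to 1 (valence 4) → 3 H
  atom 5: C, bond orders sum to 3 (valence 4) → 1 H
  atom 6: C, bond orders sum to 2 (valence 4) → 2 H
Totals → C:5, H:8, O:1.
In Hill order: C5H8O.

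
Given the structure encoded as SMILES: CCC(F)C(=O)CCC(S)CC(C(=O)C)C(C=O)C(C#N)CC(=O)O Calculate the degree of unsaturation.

6

Degree of unsaturation = (number of rings) + (number of π bonds).
Ring closures in the SMILES: 0.
π bonds: 4 double bonds (each 1 DoU), 1 triple bond (each 2 DoU) → 6 DoU from unsaturation.
Total DoU = 0 + 6 = 6.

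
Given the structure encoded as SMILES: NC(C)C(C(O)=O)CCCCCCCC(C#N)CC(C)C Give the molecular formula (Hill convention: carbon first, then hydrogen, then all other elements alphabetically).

C17H32N2O2

Walk through each heavy atom and fill implicit hydrogens from standard valence (C 4, N 3, O 2, S 2, halogen 1):
  atom 1: N, bond orders sum to 1 (valence 3) → 2 H
  atom 2: C, bond orders sum to 3 (valence 4) → 1 H
  atom 3: C, bond orders sum to 1 (valence 4) → 3 H
  atom 4: C, bond orders sum to 3 (valence 4) → 1 H
  atom 5: C, bond orders sum to 4 (valence 4) → 0 H
  atom 6: O, bond orders sum to 1 (valence 2) → 1 H
  atom 7: O, bond orders sum to 2 (valence 2) → 0 H
  atom 8: C, bond orders sum to 2 (valence 4) → 2 H
  atom 9: C, bond orders sum to 2 (valence 4) → 2 H
  atom 10: C, bond orders sum to 2 (valence 4) → 2 H
  atom 11: C, bond orders sum to 2 (valence 4) → 2 H
  atom 12: C, bond orders sum to 2 (valence 4) → 2 H
  atom 13: C, bond orders sum to 2 (valence 4) → 2 H
  atom 14: C, bond orders sum to 2 (valence 4) → 2 H
  atom 15: C, bond orders sum to 3 (valence 4) → 1 H
  atom 16: C, bond orders sum to 4 (valence 4) → 0 H
  atom 17: N, bond orders sum to 3 (valence 3) → 0 H
  atom 18: C, bond orders sum to 2 (valence 4) → 2 H
  atom 19: C, bond orders sum to 3 (valence 4) → 1 H
  atom 20: C, bond orders sum to 1 (valence 4) → 3 H
  atom 21: C, bond orders sum to 1 (valence 4) → 3 H
Totals → C:17, H:32, N:2, O:2.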